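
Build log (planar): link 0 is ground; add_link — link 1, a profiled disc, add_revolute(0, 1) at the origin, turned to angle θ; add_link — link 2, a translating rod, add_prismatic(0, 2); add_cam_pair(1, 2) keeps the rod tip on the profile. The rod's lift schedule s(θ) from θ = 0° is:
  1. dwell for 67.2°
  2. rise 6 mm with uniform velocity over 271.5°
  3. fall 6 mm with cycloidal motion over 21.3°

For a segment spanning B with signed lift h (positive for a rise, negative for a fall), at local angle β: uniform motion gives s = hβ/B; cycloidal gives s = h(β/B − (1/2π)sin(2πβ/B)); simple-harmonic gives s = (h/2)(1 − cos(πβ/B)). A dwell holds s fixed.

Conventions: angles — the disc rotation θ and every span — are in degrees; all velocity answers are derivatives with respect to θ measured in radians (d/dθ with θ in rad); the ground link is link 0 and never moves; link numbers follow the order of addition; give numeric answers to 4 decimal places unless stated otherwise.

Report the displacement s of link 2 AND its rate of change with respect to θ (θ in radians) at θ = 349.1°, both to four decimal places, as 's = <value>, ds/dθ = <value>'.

seg 1 [0°–67.2°] dwell: s stays 0.0000
seg 2 [67.2°–338.7°] uniform, h=6: full span → s += 6 → s = 6.0000
seg 3 [338.7°–360°] cycloidal, h=-6: θ=349.1° here. β=10.4, B=21.3. -6·(0.4883 − sin(2π·0.4883)/(2π)) = -2.8592 → s = 3.1408
velocity in seg [338.7°–360°] (cycloidal), θ in radians: β = 10.4° = 0.1815 rad, B = 21.3° = 0.3718 rad; ds/dθ = (h/B)(1 − cos(2πβ/B)) = ((-6)/0.3718)(1 − cos(2π·0.4883)) = -32.235444 mm/rad

s = 3.1408, ds/dθ = -32.2354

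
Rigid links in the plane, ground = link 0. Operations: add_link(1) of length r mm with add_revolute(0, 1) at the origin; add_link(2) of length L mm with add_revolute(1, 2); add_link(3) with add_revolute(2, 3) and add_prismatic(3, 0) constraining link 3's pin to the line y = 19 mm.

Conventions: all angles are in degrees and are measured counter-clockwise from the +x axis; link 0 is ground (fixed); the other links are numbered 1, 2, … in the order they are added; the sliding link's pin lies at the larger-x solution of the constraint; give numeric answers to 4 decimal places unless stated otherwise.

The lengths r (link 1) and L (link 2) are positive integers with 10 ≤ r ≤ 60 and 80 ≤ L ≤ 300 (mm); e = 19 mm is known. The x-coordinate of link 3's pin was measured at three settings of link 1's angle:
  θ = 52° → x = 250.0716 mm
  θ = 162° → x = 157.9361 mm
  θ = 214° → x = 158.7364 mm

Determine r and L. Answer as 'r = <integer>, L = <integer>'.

constraint per measurement: (x − r cos θ)² + (r sin θ − e)² = L²
subtracting the θ₁ and θ₂ equations cancels the r² and L² terms:
r = (x₁² − x₂²) / (2[(x₁cos θ₁ + e sin θ₁) − (x₂cos θ₂ + e sin θ₂)]) = 60.0000 → r = 60
L² = (x₁ − r cos θ₁)² + (r sin θ₁ − e)² = 46225.0066 → L = 215.0000 → L = 215
check at θ₃=214°: x = 158.7364 (printed 158.7364) ✓

r = 60, L = 215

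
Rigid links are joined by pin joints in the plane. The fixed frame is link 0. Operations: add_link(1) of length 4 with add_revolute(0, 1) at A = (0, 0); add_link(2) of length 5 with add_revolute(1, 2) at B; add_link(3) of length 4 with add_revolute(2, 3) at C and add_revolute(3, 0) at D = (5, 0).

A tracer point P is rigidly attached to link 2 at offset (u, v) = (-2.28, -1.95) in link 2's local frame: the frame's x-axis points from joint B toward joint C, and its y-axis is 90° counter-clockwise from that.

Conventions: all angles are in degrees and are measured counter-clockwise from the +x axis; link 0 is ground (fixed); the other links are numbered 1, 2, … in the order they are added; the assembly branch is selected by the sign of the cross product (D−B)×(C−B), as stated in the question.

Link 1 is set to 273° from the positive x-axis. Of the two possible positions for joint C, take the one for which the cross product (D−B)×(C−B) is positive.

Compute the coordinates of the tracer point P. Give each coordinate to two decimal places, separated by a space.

A=(0,0), D=(5.00,0)
B = A + 4.00·(cos273°, sin273°) = (0.2093, -3.9945)
|BD| = 6.2375
circle(B,5.00) ∩ circle(D,4.00): a=3.8402, h=3.2020
  candidates: C₊=(1.1082,0.9240) cross=19.973; C₋=(5.2093,-3.9945) cross=-19.973
  branch + wants cross > 0 → take C=(1.1082,0.9240) (cross=19.973)
ex = (C−B)/|BC| = (0.1798,0.9837); ey = (-0.9837,0.1798)
P = B + -2.28·ex + -1.95·ey = (1.7177,-6.5879)

1.72 -6.59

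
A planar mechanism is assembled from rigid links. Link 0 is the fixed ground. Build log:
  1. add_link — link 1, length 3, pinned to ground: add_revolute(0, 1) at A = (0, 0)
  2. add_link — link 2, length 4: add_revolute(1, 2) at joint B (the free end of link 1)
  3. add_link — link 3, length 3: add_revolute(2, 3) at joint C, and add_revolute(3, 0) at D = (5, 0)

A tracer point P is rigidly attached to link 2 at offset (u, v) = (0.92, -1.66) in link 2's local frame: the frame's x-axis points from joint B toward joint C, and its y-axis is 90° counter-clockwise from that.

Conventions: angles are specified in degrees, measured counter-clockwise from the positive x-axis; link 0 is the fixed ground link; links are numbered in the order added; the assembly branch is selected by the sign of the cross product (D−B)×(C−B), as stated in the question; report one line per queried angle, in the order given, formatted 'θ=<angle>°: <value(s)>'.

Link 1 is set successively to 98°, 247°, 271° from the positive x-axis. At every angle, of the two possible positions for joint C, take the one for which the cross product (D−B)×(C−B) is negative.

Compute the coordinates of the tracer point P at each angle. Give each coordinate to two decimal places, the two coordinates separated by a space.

A=(0,0), D=(5.00,0)
θ=98°: B = A + 3.00·(cos98°, sin98°) = (-0.4175, 2.9708)
θ=98°: |BD| = 6.1786
θ=98°: circle(B,4.00) ∩ circle(D,3.00): a=3.6558, h=1.6234
θ=98°:   candidates: C₊=(3.5685,2.6364) cross=10.030; C₋=(2.0074,-0.2104) cross=-10.030
θ=98°:   branch - wants cross < 0 → take C=(2.0074,-0.2104) (cross=-10.030)
θ=98°: ex = (C−B)/|BC| = (0.6062,-0.7953); ey = (0.7953,0.6062)
θ=98°: P = B + 0.92·ex + -1.66·ey = (-1.1800,1.2328)
θ=247°: B = A + 3.00·(cos247°, sin247°) = (-1.1722, -2.7615)
θ=247°: |BD| = 6.7618
θ=247°: circle(B,4.00) ∩ circle(D,3.00): a=3.8985, h=0.8953
θ=247°:   candidates: C₊=(2.0207,-0.3521) cross=6.054; C₋=(2.7520,-1.9866) cross=-6.054
θ=247°:   branch - wants cross < 0 → take C=(2.7520,-1.9866) (cross=-6.054)
θ=247°: ex = (C−B)/|BC| = (0.9811,0.1937); ey = (-0.1937,0.9811)
θ=247°: P = B + 0.92·ex + -1.66·ey = (0.0520,-4.2118)
θ=271°: B = A + 3.00·(cos271°, sin271°) = (0.0524, -2.9995)
θ=271°: |BD| = 5.7859
θ=271°: circle(B,4.00) ∩ circle(D,3.00): a=3.4979, h=1.9404
θ=271°:   candidates: C₊=(2.0375,0.4731) cross=11.227; C₋=(4.0494,-2.8454) cross=-11.227
θ=271°:   branch - wants cross < 0 → take C=(4.0494,-2.8454) (cross=-11.227)
θ=271°: ex = (C−B)/|BC| = (0.9993,0.0385); ey = (-0.0385,0.9993)
θ=271°: P = B + 0.92·ex + -1.66·ey = (1.0356,-4.6229)

θ=98°: -1.18 1.23
θ=247°: 0.05 -4.21
θ=271°: 1.04 -4.62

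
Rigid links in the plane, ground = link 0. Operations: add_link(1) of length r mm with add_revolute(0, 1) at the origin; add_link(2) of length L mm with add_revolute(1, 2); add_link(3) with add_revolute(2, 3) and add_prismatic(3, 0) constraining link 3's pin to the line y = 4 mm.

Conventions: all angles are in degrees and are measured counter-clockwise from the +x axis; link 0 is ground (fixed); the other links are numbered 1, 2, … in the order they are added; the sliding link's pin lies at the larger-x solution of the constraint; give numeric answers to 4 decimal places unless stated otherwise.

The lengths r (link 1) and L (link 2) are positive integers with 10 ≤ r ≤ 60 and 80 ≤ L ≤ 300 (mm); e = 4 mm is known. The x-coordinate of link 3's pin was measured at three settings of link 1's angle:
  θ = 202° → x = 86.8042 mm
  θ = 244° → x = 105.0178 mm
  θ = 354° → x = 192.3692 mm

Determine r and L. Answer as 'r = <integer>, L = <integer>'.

constraint per measurement: (x − r cos θ)² + (r sin θ − e)² = L²
subtracting the θ₁ and θ₂ equations cancels the r² and L² terms:
r = (x₁² − x₂²) / (2[(x₁cos θ₁ + e sin θ₁) − (x₂cos θ₂ + e sin θ₂)]) = 53.9996 → r = 54
L² = (x₁ − r cos θ₁)² + (r sin θ₁ − e)² = 19321.0121 → L = 139.0000 → L = 139
check at θ₃=354°: x = 192.3692 (printed 192.3692) ✓

r = 54, L = 139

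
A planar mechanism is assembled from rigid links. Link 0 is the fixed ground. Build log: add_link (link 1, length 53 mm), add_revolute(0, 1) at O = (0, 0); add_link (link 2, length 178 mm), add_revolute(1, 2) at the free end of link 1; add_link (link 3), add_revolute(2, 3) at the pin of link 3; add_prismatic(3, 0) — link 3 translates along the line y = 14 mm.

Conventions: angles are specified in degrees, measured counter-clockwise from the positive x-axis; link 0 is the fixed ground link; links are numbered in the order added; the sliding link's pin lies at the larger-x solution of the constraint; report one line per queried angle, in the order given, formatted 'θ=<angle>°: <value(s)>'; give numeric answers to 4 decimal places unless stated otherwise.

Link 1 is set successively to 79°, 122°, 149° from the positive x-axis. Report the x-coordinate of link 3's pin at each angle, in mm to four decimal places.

geometry: r = 53 mm, L = 178 mm, e = 14 mm
θ=79°: crank pin P = (r cos θ, r sin θ) = (10.112877, 52.026241)
θ=79°: h = r sin θ − e = 52.026241 − 14 = 38.026241
θ=79°: x = r cos θ + √(L² − h²) = 10.112877 + 173.890785 = 184.003661
θ=122°: crank pin P = (r cos θ, r sin θ) = (-28.085721, 44.946549)
θ=122°: h = r sin θ − e = 44.946549 − 14 = 30.946549
θ=122°: x = r cos θ + √(L² − h²) = -28.085721 + 175.289221 = 147.203500
θ=149°: crank pin P = (r cos θ, r sin θ) = (-45.429867, 27.297018)
θ=149°: h = r sin θ − e = 27.297018 − 14 = 13.297018
θ=149°: x = r cos θ + √(L² − h²) = -45.429867 + 177.502646 = 132.072779

θ=79°: 184.0037
θ=122°: 147.2035
θ=149°: 132.0728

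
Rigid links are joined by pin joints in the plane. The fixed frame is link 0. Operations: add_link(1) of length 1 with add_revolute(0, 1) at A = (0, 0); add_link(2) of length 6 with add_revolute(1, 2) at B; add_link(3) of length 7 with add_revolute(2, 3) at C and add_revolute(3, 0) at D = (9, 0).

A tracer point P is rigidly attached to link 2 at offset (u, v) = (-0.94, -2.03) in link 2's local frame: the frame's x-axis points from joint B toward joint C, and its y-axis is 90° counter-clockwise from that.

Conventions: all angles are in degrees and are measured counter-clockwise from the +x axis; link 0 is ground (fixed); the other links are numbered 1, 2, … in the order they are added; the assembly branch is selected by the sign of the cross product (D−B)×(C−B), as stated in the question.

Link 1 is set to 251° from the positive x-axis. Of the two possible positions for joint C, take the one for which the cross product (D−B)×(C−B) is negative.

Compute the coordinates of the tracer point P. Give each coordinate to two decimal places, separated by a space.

A=(0,0), D=(9.00,0)
B = A + 1.00·(cos251°, sin251°) = (-0.3256, -0.9455)
|BD| = 9.3734
circle(B,6.00) ∩ circle(D,7.00): a=3.9932, h=4.4782
  candidates: C₊=(3.1956,3.9126) cross=41.976; C₋=(4.0990,-4.9980) cross=-41.976
  branch - wants cross < 0 → take C=(4.0990,-4.9980) (cross=-41.976)
ex = (C−B)/|BC| = (0.7374,-0.6754); ey = (0.6754,0.7374)
P = B + -0.94·ex + -2.03·ey = (-2.3899,-1.8076)

-2.39 -1.81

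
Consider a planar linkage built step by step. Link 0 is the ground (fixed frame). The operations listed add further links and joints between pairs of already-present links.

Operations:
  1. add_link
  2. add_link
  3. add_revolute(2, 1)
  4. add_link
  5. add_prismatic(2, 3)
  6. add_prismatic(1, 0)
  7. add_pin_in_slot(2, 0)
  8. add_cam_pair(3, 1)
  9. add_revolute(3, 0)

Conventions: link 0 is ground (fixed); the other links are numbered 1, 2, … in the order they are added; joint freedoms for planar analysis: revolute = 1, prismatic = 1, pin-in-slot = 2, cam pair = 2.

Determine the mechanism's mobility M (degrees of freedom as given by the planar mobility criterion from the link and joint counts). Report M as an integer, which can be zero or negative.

ground; <1,0,0>
#1 <2,0,0>
#2 <3,0,0>
R:2↔1 J1 <3,1,0>
#3 <4,1,0>
P:2↔3 J1 <4,2,0>
P:1↔0 J1 <4,3,0>
PS:2↔0 J2 <4,3,1>
C:3↔1 J2 <4,3,2>
R:3↔0 J1 <4,4,2>
3×3 − 2×4 − 1×2 = -1

M = -1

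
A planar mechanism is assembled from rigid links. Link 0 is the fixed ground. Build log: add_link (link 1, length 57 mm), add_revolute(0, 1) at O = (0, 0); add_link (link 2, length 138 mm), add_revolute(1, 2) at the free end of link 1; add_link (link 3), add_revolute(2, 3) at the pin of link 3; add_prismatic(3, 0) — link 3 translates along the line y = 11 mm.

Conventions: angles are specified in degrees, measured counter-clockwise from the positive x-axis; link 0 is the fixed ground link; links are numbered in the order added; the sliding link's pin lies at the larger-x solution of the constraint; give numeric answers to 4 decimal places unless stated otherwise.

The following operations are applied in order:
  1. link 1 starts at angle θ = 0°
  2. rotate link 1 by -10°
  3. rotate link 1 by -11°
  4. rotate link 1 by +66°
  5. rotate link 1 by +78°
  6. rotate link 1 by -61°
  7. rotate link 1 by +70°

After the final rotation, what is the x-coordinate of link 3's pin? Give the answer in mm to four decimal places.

geometry: r = 57 mm, L = 138 mm, e = 11 mm; θ starts at 0°
rotate link 1 by -10°: θ ← 0° -10° = -10°
rotate link 1 by -11°: θ ← -10° -11° = -21°
rotate link 1 by +66°: θ ← -21° +66° = 45°
rotate link 1 by +78°: θ ← 45° +78° = 123°
rotate link 1 by -61°: θ ← 123° -61° = 62°
rotate link 1 by +70°: θ ← 62° +70° = 132°
crank pin P = (r cos θ, r sin θ) = (-38.140445, 42.359255)
h = r sin θ − e = 42.359255 − 11 = 31.359255
x = r cos θ + √(L² − h²) = -38.140445 + 134.389721 = 96.249276

96.2493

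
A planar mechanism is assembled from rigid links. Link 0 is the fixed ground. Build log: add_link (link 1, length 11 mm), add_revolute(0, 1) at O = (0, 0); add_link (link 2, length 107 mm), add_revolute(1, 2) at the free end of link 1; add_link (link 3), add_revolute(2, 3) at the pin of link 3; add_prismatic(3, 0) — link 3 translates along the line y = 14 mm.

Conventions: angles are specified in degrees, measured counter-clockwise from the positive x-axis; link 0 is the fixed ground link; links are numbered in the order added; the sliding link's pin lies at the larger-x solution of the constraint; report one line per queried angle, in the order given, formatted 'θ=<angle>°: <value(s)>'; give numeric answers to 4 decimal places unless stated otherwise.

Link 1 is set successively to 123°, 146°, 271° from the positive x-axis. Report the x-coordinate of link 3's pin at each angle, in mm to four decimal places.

geometry: r = 11 mm, L = 107 mm, e = 14 mm
θ=123°: crank pin P = (r cos θ, r sin θ) = (-5.991029, 9.225376)
θ=123°: h = r sin θ − e = 9.225376 − 14 = -4.774624
θ=123°: x = r cos θ + √(L² − h²) = -5.991029 + 106.893419 = 100.902389
θ=146°: crank pin P = (r cos θ, r sin θ) = (-9.119413, 6.151122)
θ=146°: h = r sin θ − e = 6.151122 − 14 = -7.848878
θ=146°: x = r cos θ + √(L² − h²) = -9.119413 + 106.711738 = 97.592325
θ=271°: crank pin P = (r cos θ, r sin θ) = (0.191976, -10.998325)
θ=271°: h = r sin θ − e = -10.998325 − 14 = -24.998325
θ=271°: x = r cos θ + √(L² − h²) = 0.191976 + 104.038857 = 104.230833

θ=123°: 100.9024
θ=146°: 97.5923
θ=271°: 104.2308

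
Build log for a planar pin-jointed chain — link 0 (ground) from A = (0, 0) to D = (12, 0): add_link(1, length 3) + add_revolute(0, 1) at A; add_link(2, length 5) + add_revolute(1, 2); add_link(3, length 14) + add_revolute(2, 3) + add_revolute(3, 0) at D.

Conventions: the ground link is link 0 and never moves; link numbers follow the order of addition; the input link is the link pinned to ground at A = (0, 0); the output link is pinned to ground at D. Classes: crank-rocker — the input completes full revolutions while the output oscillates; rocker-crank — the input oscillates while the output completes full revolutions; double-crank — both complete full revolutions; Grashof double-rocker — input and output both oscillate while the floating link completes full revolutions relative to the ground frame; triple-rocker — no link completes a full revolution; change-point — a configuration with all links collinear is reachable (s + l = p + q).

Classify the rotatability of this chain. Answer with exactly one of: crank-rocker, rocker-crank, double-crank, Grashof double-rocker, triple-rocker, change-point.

lengths: ground=12, input=3, coupler=5, output=14
sorted: s=3 (shortest), l=14 (longest), p+q=17
s + l = 17 vs p + q = 17
s + l = p + q → change-point (collinear configuration reachable)

change-point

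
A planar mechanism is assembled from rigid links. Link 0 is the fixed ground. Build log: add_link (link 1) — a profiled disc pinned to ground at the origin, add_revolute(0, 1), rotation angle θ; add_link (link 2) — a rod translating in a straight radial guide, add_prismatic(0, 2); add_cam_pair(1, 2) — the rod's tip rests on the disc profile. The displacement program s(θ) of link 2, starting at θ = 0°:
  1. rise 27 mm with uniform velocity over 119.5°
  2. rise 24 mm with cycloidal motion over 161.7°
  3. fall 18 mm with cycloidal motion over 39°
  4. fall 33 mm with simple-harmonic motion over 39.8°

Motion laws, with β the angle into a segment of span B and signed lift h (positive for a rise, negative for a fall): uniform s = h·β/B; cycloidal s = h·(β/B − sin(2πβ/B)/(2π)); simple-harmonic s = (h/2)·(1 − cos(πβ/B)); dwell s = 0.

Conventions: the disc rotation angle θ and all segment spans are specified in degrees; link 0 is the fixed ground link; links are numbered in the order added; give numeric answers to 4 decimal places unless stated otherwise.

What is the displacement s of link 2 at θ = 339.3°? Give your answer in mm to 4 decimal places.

seg 1 [0°–119.5°] uniform, h=27: full span → s += 27 → s = 27.0000
seg 2 [119.5°–281.2°] cycloidal, h=24: full span → s += 24 → s = 51.0000
seg 3 [281.2°–320.2°] cycloidal, h=-18: full span → s += -18 → s = 33.0000
seg 4 [320.2°–360°] simple-harmonic, h=-33: θ=339.3° here. β=19.1, B=39.8. -33/2·(1 − cos(π·0.4799)) = -15.4588 → s = 17.5412

17.5412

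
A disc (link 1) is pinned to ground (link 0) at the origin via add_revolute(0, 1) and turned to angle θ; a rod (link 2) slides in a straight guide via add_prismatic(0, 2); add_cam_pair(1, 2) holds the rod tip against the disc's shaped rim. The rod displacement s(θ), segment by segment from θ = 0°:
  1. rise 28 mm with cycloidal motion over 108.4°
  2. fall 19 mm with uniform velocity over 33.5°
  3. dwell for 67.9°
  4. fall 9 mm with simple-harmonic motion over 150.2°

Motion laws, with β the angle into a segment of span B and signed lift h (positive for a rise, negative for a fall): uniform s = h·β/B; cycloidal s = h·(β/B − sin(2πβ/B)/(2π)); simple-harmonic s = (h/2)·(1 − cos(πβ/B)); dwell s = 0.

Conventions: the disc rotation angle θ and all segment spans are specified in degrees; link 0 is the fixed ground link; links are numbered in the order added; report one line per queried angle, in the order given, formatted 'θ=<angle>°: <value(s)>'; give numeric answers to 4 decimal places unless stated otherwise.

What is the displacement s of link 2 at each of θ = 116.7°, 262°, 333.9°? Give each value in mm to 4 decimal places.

segment 1 (0° to 108.4°, cycloidal, h = 28) is passed completely: s = 0.0000 + (28) = 28.0000
θ = 116.7° falls in segment 2 (108.4° to 141.9°, uniform, h = -19): β = 116.7 − 108.4 = 8.3°, B = 33.5°; Δs = -19·8.3/33.5 = -4.7075; s = 28.0000 − 4.7075 = 23.2925
segment 2 (108.4° to 141.9°, uniform, h = -19) is passed completely: s = 28.0000 + (-19) = 9.0000
segment 3 (141.9° to 209.8°, dwell): s unchanged at 9.0000
θ = 262° falls in segment 4 (209.8° to 360°, simple-harmonic, h = -9): β = 262 − 209.8 = 52.2°, B = 150.2°; Δs = -9/2·(1 − cos(π·0.3475)) = -2.4261; s = 9.0000 − 2.4261 = 6.5739
θ = 333.9° falls in segment 4 (209.8° to 360°, simple-harmonic, h = -9): β = 333.9 − 209.8 = 124.1°, B = 150.2°; Δs = -9/2·(1 − cos(π·0.8262)) = -8.3460; s = 9.0000 − 8.3460 = 0.6540

θ=116.7°: 23.2925
θ=262°: 6.5739
θ=333.9°: 0.6540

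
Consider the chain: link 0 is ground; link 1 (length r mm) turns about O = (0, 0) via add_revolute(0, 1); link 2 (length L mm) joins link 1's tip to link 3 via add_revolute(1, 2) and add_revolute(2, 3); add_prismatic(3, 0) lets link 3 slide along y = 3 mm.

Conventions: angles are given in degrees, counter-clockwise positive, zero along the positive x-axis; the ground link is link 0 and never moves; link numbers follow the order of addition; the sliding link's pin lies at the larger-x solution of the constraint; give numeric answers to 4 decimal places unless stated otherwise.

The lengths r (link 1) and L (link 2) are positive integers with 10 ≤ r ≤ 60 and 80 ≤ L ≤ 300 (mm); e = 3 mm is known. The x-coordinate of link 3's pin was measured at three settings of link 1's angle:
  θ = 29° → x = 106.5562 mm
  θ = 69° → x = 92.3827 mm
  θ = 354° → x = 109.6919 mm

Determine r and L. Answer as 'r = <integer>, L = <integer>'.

constraint per measurement: (x − r cos θ)² + (r sin θ − e)² = L²
subtracting the θ₁ and θ₂ equations cancels the r² and L² terms:
r = (x₁² − x₂²) / (2[(x₁cos θ₁ + e sin θ₁) − (x₂cos θ₂ + e sin θ₂)]) = 24.0000 → r = 24
L² = (x₁ − r cos θ₁)² + (r sin θ₁ − e)² = 7395.9959 → L = 86.0000 → L = 86
check at θ₃=354°: x = 109.6919 (printed 109.6919) ✓

r = 24, L = 86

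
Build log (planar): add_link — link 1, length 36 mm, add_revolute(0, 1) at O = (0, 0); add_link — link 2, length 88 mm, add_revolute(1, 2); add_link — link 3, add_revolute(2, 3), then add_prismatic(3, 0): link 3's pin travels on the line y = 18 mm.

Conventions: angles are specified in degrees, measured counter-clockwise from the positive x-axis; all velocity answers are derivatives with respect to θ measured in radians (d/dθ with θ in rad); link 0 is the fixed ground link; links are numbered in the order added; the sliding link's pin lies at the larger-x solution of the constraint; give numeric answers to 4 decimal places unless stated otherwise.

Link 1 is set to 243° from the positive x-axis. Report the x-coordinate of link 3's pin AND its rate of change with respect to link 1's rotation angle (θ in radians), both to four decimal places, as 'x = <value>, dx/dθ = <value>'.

geometry: r = 36 mm, L = 88 mm, e = 18 mm
crank pin P = (r cos θ, r sin θ) = (-16.343658, -32.076235)
h = r sin θ − e = -32.076235 − 18 = -50.076235
x = r cos θ + √(L² − h²) = -16.343658 + 72.362772 = 56.019114
dx/dθ = −r sin θ − h·r cos θ/√(L² − h²) (θ in radians; h = -50.076235) = 20.766153

x = 56.0191, dx/dθ = 20.7662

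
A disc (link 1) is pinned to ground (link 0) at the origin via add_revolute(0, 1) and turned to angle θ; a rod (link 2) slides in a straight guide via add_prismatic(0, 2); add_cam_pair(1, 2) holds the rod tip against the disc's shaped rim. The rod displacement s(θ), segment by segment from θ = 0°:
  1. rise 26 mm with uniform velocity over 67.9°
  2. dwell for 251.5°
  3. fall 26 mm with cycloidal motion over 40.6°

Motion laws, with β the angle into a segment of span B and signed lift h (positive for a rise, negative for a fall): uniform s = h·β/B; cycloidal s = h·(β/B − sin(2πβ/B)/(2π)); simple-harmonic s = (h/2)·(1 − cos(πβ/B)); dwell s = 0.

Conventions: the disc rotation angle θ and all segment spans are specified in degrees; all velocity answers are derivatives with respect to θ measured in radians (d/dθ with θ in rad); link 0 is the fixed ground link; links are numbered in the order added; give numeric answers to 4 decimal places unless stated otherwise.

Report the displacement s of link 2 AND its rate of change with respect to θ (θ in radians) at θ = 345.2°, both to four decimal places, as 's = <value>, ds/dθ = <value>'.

segment 1 (0° to 67.9°, uniform, h = 26) is passed completely: s = 0.0000 + (26) = 26.0000
segment 2 (67.9° to 319.4°, dwell): s unchanged at 26.0000
θ = 345.2° falls in segment 3 (319.4° to 360°, cycloidal, h = -26): β = 345.2 − 319.4 = 25.8°, B = 40.6°; Δs = -26·(0.6355 − sin(2π·0.6355)/(2π)) = -19.6342; s = 26.0000 − 19.6342 = 6.3658
velocity in seg [319.4°–360°] (cycloidal), θ in radians: β = 25.8° = 0.4503 rad, B = 40.6° = 0.7086 rad; ds/dθ = (h/B)(1 − cos(2πβ/B)) = ((-26)/0.7086)(1 − cos(2π·0.6355)) = -60.875620 mm/rad

s = 6.3658, ds/dθ = -60.8756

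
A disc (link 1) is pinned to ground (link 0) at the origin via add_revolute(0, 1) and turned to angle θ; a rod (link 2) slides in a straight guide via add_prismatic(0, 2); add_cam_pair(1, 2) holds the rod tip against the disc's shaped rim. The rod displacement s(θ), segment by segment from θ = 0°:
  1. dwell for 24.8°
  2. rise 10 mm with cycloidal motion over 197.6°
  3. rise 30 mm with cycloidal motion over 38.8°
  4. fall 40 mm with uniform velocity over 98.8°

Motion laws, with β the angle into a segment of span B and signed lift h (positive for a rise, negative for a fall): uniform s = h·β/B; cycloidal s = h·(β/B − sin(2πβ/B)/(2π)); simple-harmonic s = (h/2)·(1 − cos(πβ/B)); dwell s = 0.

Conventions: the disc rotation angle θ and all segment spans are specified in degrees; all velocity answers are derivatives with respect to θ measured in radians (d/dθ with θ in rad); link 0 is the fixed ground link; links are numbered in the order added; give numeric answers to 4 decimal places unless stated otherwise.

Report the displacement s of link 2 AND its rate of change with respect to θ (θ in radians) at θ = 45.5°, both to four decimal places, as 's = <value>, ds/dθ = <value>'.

segment 1 (0° to 24.8°, dwell): s unchanged at 0.0000
θ = 45.5° falls in segment 2 (24.8° to 222.4°, cycloidal, h = 10): β = 45.5 − 24.8 = 20.7°, B = 197.6°; Δs = 10·(0.1048 − sin(2π·0.1048)/(2π)) = 0.0740; s = 0.0000 + 0.0740 = 0.0740
velocity in seg [24.8°–222.4°] (cycloidal), θ in radians: β = 20.7° = 0.3613 rad, B = 197.6° = 3.4488 rad; ds/dθ = (h/B)(1 − cos(2πβ/B)) = (10/3.4488)(1 − cos(2π·0.1048)) = 0.605753 mm/rad

s = 0.0740, ds/dθ = 0.6058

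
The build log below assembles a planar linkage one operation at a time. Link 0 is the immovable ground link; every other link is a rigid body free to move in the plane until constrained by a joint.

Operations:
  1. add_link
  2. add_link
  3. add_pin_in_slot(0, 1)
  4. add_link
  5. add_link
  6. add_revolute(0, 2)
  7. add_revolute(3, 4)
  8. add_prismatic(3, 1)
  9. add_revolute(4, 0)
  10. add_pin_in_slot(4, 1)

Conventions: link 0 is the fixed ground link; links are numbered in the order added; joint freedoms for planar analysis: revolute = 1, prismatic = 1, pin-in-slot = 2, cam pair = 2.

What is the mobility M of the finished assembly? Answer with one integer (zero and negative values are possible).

link 0 = ground. State L|J1|J2 = 1|0|0
+link1  2|0|0
+link2  3|0|0
PS(0,1) f=2→J2  3|0|1
+link3  4|0|1
+link4  5|0|1
R(0,2) f=1→J1  5|1|1
R(3,4) f=1→J1  5|2|1
P(3,1) f=1→J1  5|3|1
R(4,0) f=1→J1  5|4|1
PS(4,1) f=2→J2  5|4|2
M = 3(5−1)−2·4−2 = 12−8−2 = 2

M = 2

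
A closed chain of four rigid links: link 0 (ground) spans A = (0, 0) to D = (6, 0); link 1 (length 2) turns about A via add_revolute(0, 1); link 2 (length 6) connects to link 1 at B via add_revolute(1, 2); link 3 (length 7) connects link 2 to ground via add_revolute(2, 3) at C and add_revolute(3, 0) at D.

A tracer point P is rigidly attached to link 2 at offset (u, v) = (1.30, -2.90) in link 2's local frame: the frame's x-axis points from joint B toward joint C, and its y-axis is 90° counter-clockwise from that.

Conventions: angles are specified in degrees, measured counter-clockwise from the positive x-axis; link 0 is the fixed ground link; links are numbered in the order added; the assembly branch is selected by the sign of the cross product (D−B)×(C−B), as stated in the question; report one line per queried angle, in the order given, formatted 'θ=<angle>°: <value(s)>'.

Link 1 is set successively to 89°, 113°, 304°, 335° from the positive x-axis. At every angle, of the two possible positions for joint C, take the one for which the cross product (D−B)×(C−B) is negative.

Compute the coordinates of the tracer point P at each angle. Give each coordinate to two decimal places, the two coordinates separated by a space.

A=(0,0), D=(6.00,0)
θ=89°: B = A + 2.00·(cos89°, sin89°) = (0.0349, 1.9997)
θ=89°: |BD| = 6.2914
θ=89°: circle(B,6.00) ∩ circle(D,7.00): a=2.1125, h=5.6158
θ=89°:   candidates: C₊=(3.8228,6.6528) cross=35.331; C₋=(0.2529,-3.9963) cross=-35.331
θ=89°:   branch - wants cross < 0 → take C=(0.2529,-3.9963) (cross=-35.331)
θ=89°: ex = (C−B)/|BC| = (0.0363,-0.9993); ey = (0.9993,0.0363)
θ=89°: P = B + 1.30·ex + -2.90·ey = (-2.8159,0.5952)
θ=113°: B = A + 2.00·(cos113°, sin113°) = (-0.7815, 1.8410)
θ=113°: |BD| = 7.0269
θ=113°: circle(B,6.00) ∩ circle(D,7.00): a=2.5884, h=5.4129
θ=113°:   candidates: C₊=(3.1347,6.3867) cross=38.036; C₋=(0.2984,-4.0610) cross=-38.036
θ=113°:   branch - wants cross < 0 → take C=(0.2984,-4.0610) (cross=-38.036)
θ=113°: ex = (C−B)/|BC| = (0.1800,-0.9837); ey = (0.9837,0.1800)
θ=113°: P = B + 1.30·ex + -2.90·ey = (-3.4001,0.0403)
θ=304°: B = A + 2.00·(cos304°, sin304°) = (1.1184, -1.6581)
θ=304°: |BD| = 5.1555
θ=304°: circle(B,6.00) ∩ circle(D,7.00): a=1.3170, h=5.8537
θ=304°:   candidates: C₊=(0.4828,4.3082) cross=30.179; C₋=(4.2480,-6.7772) cross=-30.179
θ=304°:   branch - wants cross < 0 → take C=(4.2480,-6.7772) (cross=-30.179)
θ=304°: ex = (C−B)/|BC| = (0.5216,-0.8532); ey = (0.8532,0.5216)
θ=304°: P = B + 1.30·ex + -2.90·ey = (-0.6778,-4.2799)
θ=335°: B = A + 2.00·(cos335°, sin335°) = (1.8126, -0.8452)
θ=335°: |BD| = 4.2718
θ=335°: circle(B,6.00) ∩ circle(D,7.00): a=0.6143, h=5.9685
θ=335°:   candidates: C₊=(1.2339,5.1268) cross=25.496; C₋=(3.5957,-6.5742) cross=-25.496
θ=335°:   branch - wants cross < 0 → take C=(3.5957,-6.5742) (cross=-25.496)
θ=335°: ex = (C−B)/|BC| = (0.2972,-0.9548); ey = (0.9548,0.2972)
θ=335°: P = B + 1.30·ex + -2.90·ey = (-0.5700,-2.9483)

θ=89°: -2.82 0.60
θ=113°: -3.40 0.04
θ=304°: -0.68 -4.28
θ=335°: -0.57 -2.95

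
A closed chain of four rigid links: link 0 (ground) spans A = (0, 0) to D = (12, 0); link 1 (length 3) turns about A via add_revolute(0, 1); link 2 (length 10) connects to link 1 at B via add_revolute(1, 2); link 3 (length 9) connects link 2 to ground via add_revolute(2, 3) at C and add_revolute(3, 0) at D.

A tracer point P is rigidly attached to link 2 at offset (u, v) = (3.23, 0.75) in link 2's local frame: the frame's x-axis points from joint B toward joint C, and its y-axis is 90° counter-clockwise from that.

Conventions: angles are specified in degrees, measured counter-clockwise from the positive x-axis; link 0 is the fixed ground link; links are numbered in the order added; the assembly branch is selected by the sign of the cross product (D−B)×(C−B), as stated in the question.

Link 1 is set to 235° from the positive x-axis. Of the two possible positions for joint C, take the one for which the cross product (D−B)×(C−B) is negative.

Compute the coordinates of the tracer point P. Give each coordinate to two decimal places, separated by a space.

A=(0,0), D=(12.00,0)
B = A + 3.00·(cos235°, sin235°) = (-1.7207, -2.4575)
|BD| = 13.9391
circle(B,10.00) ∩ circle(D,9.00): a=7.6511, h=6.4390
  candidates: C₊=(4.6753,5.2296) cross=89.754; C₋=(6.9457,-7.4467) cross=-89.754
  branch - wants cross < 0 → take C=(6.9457,-7.4467) (cross=-89.754)
ex = (C−B)/|BC| = (0.8666,-0.4989); ey = (0.4989,0.8666)
P = B + 3.23·ex + 0.75·ey = (1.4527,-3.4190)

1.45 -3.42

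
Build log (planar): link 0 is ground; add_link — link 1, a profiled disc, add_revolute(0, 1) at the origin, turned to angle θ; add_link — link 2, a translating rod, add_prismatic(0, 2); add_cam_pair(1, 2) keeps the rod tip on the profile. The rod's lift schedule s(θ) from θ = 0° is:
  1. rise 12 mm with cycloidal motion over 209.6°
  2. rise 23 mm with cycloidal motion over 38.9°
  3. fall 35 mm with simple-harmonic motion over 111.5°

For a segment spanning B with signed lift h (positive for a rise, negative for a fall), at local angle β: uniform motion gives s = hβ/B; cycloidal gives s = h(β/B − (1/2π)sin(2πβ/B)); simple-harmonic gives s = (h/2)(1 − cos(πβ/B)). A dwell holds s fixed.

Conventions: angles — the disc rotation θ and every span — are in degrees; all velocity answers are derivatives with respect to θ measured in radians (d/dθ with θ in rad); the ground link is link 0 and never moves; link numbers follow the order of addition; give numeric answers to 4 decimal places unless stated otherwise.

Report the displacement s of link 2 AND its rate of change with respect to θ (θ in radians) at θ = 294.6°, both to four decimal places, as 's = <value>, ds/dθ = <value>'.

seg 1 [0°–209.6°] cycloidal, h=12: full span → s += 12 → s = 12.0000
seg 2 [209.6°–248.5°] cycloidal, h=23: full span → s += 23 → s = 35.0000
seg 3 [248.5°–360°] simple-harmonic, h=-35: θ=294.6° here. β=46.1, B=111.5. -35/2·(1 − cos(π·0.4135)) = -12.8002 → s = 22.1998
velocity in seg [248.5°–360°] (simple-harmonic), θ in radians: β = 46.1° = 0.8046 rad, B = 111.5° = 1.9460 rad; ds/dθ = (πh/(2B)) sin(πβ/B) = (π·(-35)/(2·1.9460)) sin(π·0.4135) = -27.213274 mm/rad

s = 22.1998, ds/dθ = -27.2133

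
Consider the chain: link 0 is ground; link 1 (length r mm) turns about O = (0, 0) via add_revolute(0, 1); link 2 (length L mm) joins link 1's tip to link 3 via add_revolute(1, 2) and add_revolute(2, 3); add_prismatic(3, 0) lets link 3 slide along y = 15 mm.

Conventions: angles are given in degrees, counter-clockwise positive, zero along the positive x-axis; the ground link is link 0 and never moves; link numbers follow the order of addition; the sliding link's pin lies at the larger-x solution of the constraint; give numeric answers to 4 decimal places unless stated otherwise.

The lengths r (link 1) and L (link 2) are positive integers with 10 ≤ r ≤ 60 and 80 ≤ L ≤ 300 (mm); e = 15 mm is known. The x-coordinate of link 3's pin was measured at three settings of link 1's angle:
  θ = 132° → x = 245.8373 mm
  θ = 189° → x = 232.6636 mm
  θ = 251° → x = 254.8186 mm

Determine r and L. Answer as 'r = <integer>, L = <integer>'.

constraint per measurement: (x − r cos θ)² + (r sin θ − e)² = L²
subtracting the θ₁ and θ₂ equations cancels the r² and L² terms:
r = (x₁² − x₂²) / (2[(x₁cos θ₁ + e sin θ₁) − (x₂cos θ₂ + e sin θ₂)]) = 39.9999 → r = 40
L² = (x₁ − r cos θ₁)² + (r sin θ₁ − e)² = 74528.9852 → L = 273.0000 → L = 273
check at θ₃=251°: x = 254.8186 (printed 254.8186) ✓

r = 40, L = 273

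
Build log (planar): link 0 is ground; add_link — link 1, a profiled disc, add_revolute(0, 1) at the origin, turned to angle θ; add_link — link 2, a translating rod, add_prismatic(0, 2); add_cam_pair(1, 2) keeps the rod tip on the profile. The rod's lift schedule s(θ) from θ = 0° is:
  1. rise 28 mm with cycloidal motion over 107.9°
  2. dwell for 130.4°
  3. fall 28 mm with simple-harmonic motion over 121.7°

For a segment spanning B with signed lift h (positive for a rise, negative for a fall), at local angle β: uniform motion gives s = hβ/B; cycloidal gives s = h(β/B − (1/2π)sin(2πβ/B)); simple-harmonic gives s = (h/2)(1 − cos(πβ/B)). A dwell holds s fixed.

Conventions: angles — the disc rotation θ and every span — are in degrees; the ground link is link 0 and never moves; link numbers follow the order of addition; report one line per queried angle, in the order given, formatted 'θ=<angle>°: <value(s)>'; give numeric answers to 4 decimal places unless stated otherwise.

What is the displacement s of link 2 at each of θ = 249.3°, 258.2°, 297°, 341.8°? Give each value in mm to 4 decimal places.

seg 1 [0°–107.9°] cycloidal, h=28: full span → s += 28 → s = 28.0000
seg 2 [107.9°–238.3°] dwell: s stays 28.0000
seg 3 [238.3°–360°] simple-harmonic, h=-28: θ=249.3° here. β=11, B=121.7. -28/2·(1 − cos(π·0.0904)) = -0.5606 → s = 27.4394
seg 3 [238.3°–360°] simple-harmonic, h=-28: θ=258.2° here. β=19.9, B=121.7. -28/2·(1 − cos(π·0.1635)) = -1.8070 → s = 26.1930
seg 3 [238.3°–360°] simple-harmonic, h=-28: θ=297° here. β=58.7, B=121.7. -28/2·(1 − cos(π·0.4823)) = -13.2234 → s = 14.7766
seg 3 [238.3°–360°] simple-harmonic, h=-28: θ=341.8° here. β=103.5, B=121.7. -28/2·(1 − cos(π·0.8505)) = -26.4831 → s = 1.5169

θ=249.3°: 27.4394
θ=258.2°: 26.1930
θ=297°: 14.7766
θ=341.8°: 1.5169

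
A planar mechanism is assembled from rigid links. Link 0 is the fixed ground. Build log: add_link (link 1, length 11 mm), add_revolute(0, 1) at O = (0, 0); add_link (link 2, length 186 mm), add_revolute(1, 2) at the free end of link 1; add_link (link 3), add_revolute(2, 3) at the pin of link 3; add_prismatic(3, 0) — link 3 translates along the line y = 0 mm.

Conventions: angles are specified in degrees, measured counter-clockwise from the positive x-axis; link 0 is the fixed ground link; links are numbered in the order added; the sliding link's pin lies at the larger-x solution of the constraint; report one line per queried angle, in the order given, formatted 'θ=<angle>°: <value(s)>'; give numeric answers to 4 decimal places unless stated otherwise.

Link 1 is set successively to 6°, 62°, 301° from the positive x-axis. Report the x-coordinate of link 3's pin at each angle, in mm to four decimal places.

geometry: r = 11 mm, L = 186 mm, e = 0 mm
θ=6°: crank pin P = (r cos θ, r sin θ) = (10.939741, 1.149813)
θ=6°: h = r sin θ − e = 1.149813 − 0 = 1.149813
θ=6°: x = r cos θ + √(L² − h²) = 10.939741 + 185.996446 = 196.936187
θ=62°: crank pin P = (r cos θ, r sin θ) = (5.164187, 9.712424)
θ=62°: h = r sin θ − e = 9.712424 − 0 = 9.712424
θ=62°: x = r cos θ + √(L² − h²) = 5.164187 + 185.746248 = 190.910436
θ=301°: crank pin P = (r cos θ, r sin θ) = (5.665419, -9.428840)
θ=301°: h = r sin θ − e = -9.428840 − 0 = -9.428840
θ=301°: x = r cos θ + √(L² − h²) = 5.665419 + 185.760860 = 191.426278

θ=6°: 196.9362
θ=62°: 190.9104
θ=301°: 191.4263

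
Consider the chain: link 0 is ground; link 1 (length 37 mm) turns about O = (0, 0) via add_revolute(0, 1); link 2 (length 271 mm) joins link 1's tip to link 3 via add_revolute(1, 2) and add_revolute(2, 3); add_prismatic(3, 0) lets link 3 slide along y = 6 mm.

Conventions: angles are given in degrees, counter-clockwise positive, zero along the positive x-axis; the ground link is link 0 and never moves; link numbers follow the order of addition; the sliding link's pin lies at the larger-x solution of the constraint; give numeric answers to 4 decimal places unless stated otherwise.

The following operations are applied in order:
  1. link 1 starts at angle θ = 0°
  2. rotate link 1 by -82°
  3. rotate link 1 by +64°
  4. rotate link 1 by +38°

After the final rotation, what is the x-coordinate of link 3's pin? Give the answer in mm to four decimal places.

geometry: r = 37 mm, L = 271 mm, e = 6 mm; θ starts at 0°
rotate link 1 by -82°: θ ← 0° -82° = -82°
rotate link 1 by +64°: θ ← -82° +64° = -18°
rotate link 1 by +38°: θ ← -18° +38° = 20°
crank pin P = (r cos θ, r sin θ) = (34.768627, 12.654745)
h = r sin θ − e = 12.654745 − 6 = 6.654745
x = r cos θ + √(L² − h²) = 34.768627 + 270.918280 = 305.686907

305.6869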